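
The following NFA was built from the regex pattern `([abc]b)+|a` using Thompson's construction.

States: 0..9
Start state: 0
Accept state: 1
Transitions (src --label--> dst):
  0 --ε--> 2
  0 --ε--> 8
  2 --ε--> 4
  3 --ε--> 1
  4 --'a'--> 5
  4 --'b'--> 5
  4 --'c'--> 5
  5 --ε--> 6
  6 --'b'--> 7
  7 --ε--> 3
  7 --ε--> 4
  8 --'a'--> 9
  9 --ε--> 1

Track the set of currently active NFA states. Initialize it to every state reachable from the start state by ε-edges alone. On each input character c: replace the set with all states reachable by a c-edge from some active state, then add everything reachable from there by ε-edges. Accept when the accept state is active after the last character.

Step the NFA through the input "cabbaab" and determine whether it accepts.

initial (ε-close {0}): {0,2,4,8}
'c' @ 1: {5,6}
'a' @ 2: {}  — dead — no transitions
rest 'bbaab' ignored (set empty)
after full input: {}  (accept=1 not in)

Answer: REJECT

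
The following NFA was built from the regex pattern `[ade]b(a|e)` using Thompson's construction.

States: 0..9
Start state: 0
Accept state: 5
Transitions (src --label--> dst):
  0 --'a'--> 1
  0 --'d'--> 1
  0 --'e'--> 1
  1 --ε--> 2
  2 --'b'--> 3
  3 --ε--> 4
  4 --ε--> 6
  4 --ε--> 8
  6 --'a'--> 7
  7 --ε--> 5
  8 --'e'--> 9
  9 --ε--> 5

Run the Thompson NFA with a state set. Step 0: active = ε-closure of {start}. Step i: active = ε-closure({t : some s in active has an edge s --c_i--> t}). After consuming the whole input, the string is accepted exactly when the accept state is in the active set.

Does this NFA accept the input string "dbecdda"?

Answer: REJECT

Derivation:
S₀ = ε-closure({0}) = {0}
'd' @ 1: {1,2}
'b' @ 2: {3,4,6,8}
'e' @ 3: {5,9}  [accepting]
'c' @ 4: {}  — dead — no transitions
rest 'dda' ignored (set empty)
final: {}; accept 5 not in set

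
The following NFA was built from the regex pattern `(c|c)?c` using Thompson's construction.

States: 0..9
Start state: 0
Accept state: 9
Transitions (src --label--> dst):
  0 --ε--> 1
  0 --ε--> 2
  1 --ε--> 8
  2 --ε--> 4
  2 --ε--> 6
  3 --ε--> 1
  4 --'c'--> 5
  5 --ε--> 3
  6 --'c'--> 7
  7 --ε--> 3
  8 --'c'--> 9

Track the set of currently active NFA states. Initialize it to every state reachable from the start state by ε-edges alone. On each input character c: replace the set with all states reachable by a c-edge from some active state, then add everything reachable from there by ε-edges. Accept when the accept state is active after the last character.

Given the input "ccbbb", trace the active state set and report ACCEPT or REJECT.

Answer: REJECT

Derivation:
start: ε-closure({0}) = {0,1,2,4,6,8}
'c' @ 1: {1,3,5,7,8,9}  [accepting]
'c' @ 2: {9}  [accepting]
'b' @ 3: {}  — state set empty
rest 'bb' ignored (set empty)
final: {}; accept 9 not in set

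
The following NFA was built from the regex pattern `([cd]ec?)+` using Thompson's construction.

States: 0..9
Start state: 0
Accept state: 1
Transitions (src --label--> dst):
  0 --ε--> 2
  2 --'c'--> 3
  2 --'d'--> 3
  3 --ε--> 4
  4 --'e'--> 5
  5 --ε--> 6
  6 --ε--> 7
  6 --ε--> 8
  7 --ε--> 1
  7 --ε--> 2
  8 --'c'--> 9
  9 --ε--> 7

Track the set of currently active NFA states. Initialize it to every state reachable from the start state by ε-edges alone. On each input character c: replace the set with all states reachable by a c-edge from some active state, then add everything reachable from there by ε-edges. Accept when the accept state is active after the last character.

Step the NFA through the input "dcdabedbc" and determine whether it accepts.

Answer: REJECT

Derivation:
start: ε-closure({0}) = {0,2}
'd' @ 1: {3,4}
'c' @ 2: {}  — dead — no transitions
rest 'dabedbc' ignored (set empty)
after full input: {}  (accept=1 not in)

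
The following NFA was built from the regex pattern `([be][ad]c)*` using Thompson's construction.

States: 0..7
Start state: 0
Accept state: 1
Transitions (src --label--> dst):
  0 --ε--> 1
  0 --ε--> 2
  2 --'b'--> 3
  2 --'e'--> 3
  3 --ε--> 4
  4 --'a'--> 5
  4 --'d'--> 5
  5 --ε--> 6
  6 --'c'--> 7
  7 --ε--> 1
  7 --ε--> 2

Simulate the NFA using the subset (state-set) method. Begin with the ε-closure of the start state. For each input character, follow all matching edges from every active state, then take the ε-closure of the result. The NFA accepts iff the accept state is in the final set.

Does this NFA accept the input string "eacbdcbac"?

Answer: ACCEPT

Derivation:
start: ε-closure({0}) = {0,1,2}
'e' @ 1: {3,4}
'a' @ 2: {5,6}
'c' @ 3: {1,2,7}  (accept∈set)
'b' @ 4: {3,4}
'd' @ 5: {5,6}
'c' @ 6: {1,2,7}  (accept∈set)
'b' @ 7: {3,4}
'a' @ 8: {5,6}
'c' @ 9: {1,2,7}  (accept∈set)
after full input: {1,2,7}  (accept=1 in)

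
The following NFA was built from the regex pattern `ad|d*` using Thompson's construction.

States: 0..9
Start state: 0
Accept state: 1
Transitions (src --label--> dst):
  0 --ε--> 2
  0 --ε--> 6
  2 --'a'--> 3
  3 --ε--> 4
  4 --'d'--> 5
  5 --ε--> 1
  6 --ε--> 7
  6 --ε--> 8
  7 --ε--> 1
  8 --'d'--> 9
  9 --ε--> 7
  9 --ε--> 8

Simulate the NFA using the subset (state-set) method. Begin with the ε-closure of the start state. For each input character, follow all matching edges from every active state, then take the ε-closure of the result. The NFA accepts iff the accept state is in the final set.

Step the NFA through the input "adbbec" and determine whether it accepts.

start: ε-closure({0}) = {0,1,2,6,7,8}
'a' @ 1: {3,4}
'd' @ 2: {1,5}  ✓accept
'b' @ 3: {}  — dead — no transitions
rest 'bec' ignored (set empty)
after full input: {}  (accept=1 not in)

Answer: REJECT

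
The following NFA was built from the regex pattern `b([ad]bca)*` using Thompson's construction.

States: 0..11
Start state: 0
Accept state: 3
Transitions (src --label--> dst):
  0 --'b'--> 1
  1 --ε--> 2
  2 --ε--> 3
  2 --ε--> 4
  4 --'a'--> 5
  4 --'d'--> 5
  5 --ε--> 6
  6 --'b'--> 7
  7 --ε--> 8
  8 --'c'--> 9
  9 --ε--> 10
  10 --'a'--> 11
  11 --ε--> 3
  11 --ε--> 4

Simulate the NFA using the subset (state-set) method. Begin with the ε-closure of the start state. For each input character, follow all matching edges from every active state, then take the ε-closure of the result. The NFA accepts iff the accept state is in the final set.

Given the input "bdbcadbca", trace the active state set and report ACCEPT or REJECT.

S₀ = ε-closure({0}) = {0}
'b' @ 1: {1,2,3,4}  (accept∈set)
'd' @ 2: {5,6}
'b' @ 3: {7,8}
'c' @ 4: {9,10}
'a' @ 5: {3,4,11}  (accept∈set)
'd' @ 6: {5,6}
'b' @ 7: {7,8}
'c' @ 8: {9,10}
'a' @ 9: {3,4,11}  (accept∈set)
after full input: {3,4,11}  (accept=3 in)

Answer: ACCEPT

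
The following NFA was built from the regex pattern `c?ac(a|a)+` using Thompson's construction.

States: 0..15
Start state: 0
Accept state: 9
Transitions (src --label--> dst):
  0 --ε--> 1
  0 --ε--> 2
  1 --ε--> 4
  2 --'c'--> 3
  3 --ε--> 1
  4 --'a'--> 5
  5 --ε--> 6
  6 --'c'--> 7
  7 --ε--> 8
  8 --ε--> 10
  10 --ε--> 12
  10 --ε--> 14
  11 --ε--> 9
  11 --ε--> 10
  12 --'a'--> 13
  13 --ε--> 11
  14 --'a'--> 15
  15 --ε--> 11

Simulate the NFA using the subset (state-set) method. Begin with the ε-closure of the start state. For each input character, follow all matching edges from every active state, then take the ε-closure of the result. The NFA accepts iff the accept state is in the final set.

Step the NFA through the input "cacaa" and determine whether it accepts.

Answer: ACCEPT

Trace:
initial (ε-close {0}): {0,1,2,4}
'c' @ 1: {1,3,4}
'a' @ 2: {5,6}
'c' @ 3: {7,8,10,12,14}
'a' @ 4: {9,10,11,12,13,14,15}  [accepting]
'a' @ 5: {9,10,11,12,13,14,15}  [accepting]
after full input: {9,10,11,12,13,14,15}  (accept=9 in)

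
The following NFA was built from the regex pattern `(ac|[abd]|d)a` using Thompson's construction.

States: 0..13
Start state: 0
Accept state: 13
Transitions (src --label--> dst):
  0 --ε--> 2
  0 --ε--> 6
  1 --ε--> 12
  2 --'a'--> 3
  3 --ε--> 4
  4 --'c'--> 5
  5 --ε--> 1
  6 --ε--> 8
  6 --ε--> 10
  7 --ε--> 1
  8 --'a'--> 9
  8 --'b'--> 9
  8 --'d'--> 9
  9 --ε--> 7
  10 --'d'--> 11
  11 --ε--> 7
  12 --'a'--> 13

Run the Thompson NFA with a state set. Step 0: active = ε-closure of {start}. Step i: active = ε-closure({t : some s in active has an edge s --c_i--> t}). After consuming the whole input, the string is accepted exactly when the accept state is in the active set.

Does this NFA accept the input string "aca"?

Answer: ACCEPT

Steps:
initial (ε-close {0}): {0,2,6,8,10}
'a' @ 1: {1,3,4,7,9,12}
'c' @ 2: {1,5,12}
'a' @ 3: {13}  [accepting]
final: {13}; accept 13 in set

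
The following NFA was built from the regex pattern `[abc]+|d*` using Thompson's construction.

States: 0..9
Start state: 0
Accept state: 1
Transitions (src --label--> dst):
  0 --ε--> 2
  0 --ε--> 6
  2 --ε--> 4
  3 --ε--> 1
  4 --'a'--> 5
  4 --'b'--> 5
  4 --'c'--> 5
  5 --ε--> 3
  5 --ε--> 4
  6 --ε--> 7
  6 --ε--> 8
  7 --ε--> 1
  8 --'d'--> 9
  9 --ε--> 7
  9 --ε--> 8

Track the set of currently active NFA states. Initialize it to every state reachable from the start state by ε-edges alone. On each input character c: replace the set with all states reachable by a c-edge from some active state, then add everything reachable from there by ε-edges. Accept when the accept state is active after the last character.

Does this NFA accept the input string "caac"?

Answer: ACCEPT

Derivation:
start: ε-closure({0}) = {0,1,2,4,6,7,8}
'c' @ 1: {1,3,4,5}  ✓accept
'a' @ 2: {1,3,4,5}  ✓accept
'a' @ 3: {1,3,4,5}  ✓accept
'c' @ 4: {1,3,4,5}  ✓accept
end set {1,3,4,5} — state 1 in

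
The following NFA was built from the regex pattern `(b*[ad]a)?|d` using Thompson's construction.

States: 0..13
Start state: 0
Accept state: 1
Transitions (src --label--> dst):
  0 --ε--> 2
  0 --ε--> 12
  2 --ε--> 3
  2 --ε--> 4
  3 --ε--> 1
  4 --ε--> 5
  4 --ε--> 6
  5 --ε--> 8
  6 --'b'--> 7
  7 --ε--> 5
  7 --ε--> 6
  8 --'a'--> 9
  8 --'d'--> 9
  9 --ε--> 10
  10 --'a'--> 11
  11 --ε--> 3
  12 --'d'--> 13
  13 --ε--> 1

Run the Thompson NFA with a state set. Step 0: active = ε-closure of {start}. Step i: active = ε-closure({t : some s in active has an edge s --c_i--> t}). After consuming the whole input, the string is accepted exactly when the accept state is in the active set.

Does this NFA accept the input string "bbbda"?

S₀ = ε-closure({0}) = {0,1,2,3,4,5,6,8,12}
'b' @ 1: {5,6,7,8}
'b' @ 2: {5,6,7,8}
'b' @ 3: {5,6,7,8}
'd' @ 4: {9,10}
'a' @ 5: {1,3,11}  ✓accept
after full input: {1,3,11}  (accept=1 in)

Answer: ACCEPT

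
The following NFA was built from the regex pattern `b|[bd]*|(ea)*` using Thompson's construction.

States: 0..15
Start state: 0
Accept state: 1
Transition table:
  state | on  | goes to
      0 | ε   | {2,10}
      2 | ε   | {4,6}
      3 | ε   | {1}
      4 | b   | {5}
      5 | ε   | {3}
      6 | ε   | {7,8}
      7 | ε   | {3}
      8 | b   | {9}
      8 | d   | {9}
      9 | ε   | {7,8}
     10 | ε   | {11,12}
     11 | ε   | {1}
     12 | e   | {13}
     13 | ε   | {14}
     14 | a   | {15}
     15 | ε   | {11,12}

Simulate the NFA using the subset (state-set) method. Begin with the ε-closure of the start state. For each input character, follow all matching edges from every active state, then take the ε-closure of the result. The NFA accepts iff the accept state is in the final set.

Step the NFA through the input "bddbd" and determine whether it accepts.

Answer: ACCEPT

Steps:
initial (ε-close {0}): {0,1,2,3,4,6,7,8,10,11,12}
'b' @ 1: {1,3,5,7,8,9}  ✓accept
'd' @ 2: {1,3,7,8,9}  ✓accept
'd' @ 3: {1,3,7,8,9}  ✓accept
'b' @ 4: {1,3,7,8,9}  ✓accept
'd' @ 5: {1,3,7,8,9}  ✓accept
end set {1,3,7,8,9} — state 1 in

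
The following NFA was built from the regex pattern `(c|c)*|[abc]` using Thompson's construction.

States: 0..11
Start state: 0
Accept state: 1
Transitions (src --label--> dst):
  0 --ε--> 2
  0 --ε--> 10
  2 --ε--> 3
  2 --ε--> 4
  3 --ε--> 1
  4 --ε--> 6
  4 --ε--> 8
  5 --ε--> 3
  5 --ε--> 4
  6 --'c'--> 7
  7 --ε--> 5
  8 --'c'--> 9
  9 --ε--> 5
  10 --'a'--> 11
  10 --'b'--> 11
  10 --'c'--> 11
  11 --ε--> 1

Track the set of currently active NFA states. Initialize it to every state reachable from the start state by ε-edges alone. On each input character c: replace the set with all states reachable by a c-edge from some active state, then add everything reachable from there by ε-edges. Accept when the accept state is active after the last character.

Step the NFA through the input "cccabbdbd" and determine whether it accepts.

Answer: REJECT

Derivation:
start: ε-closure({0}) = {0,1,2,3,4,6,8,10}
'c' @ 1: {1,3,4,5,6,7,8,9,11}  ✓accept
'c' @ 2: {1,3,4,5,6,7,8,9}  ✓accept
'c' @ 3: {1,3,4,5,6,7,8,9}  ✓accept
'a' @ 4: {}  — dead — no transitions
rest 'bbdbd' ignored (set empty)
after full input: {}  (accept=1 not in)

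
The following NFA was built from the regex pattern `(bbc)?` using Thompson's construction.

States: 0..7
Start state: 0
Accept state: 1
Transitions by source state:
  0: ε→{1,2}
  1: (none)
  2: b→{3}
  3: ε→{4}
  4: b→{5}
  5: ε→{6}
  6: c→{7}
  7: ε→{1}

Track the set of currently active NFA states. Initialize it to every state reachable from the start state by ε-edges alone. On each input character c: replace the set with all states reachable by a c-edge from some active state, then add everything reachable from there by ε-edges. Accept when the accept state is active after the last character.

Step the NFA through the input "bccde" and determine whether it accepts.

Answer: REJECT

Steps:
S₀ = ε-closure({0}) = {0,1,2}
'b' @ 1: {3,4}
'c' @ 2: {}  — no active states
rest 'cde' ignored (set empty)
final: {}; accept 1 not in set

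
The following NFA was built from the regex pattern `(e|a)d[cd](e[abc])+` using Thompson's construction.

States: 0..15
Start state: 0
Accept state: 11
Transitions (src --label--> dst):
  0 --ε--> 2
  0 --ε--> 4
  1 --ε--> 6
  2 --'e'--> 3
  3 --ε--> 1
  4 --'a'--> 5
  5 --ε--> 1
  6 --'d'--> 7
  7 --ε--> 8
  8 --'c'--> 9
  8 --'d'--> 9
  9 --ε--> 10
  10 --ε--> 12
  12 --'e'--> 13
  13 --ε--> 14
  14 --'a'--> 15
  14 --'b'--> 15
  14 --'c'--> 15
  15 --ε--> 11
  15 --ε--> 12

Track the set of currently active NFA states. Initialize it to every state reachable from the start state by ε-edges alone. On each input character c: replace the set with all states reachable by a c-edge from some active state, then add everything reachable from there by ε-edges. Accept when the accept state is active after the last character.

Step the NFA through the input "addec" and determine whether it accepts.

Answer: ACCEPT

Trace:
start: ε-closure({0}) = {0,2,4}
'a' @ 1: {1,5,6}
'd' @ 2: {7,8}
'd' @ 3: {9,10,12}
'e' @ 4: {13,14}
'c' @ 5: {11,12,15}  [accepting]
after full input: {11,12,15}  (accept=11 in)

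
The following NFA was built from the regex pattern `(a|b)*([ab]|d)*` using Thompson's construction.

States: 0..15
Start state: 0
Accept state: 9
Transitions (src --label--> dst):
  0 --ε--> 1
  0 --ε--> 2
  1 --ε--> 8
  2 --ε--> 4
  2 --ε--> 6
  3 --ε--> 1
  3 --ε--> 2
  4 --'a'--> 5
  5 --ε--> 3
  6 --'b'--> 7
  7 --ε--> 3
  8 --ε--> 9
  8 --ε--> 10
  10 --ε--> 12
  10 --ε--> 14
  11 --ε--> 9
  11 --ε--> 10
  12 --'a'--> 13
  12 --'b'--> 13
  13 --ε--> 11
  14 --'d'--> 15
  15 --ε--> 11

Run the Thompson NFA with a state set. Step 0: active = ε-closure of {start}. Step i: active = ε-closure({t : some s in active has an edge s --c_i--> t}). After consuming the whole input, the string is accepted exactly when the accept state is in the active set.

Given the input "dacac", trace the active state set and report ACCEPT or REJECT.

Answer: REJECT

Steps:
S₀ = ε-closure({0}) = {0,1,2,4,6,8,9,10,12,14}
'd' @ 1: {9,10,11,12,14,15}  [accepting]
'a' @ 2: {9,10,11,12,13,14}  [accepting]
'c' @ 3: {}  — no active states
rest 'ac' ignored (set empty)
after full input: {}  (accept=9 not in)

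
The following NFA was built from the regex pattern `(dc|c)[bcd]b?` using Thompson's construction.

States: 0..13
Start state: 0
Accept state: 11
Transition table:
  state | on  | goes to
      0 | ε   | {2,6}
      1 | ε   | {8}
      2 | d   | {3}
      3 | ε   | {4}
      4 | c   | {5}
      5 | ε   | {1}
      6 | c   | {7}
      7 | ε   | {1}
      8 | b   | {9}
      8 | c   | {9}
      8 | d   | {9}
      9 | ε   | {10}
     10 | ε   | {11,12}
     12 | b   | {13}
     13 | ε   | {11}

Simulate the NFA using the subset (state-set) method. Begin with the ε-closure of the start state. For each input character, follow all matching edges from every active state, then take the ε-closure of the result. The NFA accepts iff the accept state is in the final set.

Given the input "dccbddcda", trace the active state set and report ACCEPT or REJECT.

Answer: REJECT

Steps:
initial (ε-close {0}): {0,2,6}
'd' @ 1: {3,4}
'c' @ 2: {1,5,8}
'c' @ 3: {9,10,11,12}  [accepting]
'b' @ 4: {11,13}  [accepting]
'd' @ 5: {}  — dead — no transitions
rest 'dcda' ignored (set empty)
final: {}; accept 11 not in set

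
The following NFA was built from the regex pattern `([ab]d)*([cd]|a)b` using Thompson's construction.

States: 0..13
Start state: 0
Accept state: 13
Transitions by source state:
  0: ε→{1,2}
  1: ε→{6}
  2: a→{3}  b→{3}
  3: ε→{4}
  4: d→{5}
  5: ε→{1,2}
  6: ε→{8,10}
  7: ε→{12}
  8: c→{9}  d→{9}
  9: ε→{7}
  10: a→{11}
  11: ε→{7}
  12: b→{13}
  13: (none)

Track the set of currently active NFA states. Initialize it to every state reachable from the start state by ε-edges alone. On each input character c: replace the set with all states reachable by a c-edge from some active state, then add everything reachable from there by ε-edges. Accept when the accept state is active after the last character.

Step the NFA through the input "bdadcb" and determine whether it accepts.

Answer: ACCEPT

Steps:
start: ε-closure({0}) = {0,1,2,6,8,10}
'b' @ 1: {3,4}
'd' @ 2: {1,2,5,6,8,10}
'a' @ 3: {3,4,7,11,12}
'd' @ 4: {1,2,5,6,8,10}
'c' @ 5: {7,9,12}
'b' @ 6: {13}  [accepting]
final: {13}; accept 13 in set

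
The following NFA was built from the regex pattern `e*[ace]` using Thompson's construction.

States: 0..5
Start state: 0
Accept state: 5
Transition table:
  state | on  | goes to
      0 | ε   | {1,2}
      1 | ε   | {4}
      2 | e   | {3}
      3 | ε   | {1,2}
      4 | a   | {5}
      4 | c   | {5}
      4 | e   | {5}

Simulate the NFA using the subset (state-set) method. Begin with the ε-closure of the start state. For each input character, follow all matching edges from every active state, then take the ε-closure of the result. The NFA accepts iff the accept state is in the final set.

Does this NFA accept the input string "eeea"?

Answer: ACCEPT

Derivation:
start: ε-closure({0}) = {0,1,2,4}
'e' @ 1: {1,2,3,4,5}  [accepting]
'e' @ 2: {1,2,3,4,5}  [accepting]
'e' @ 3: {1,2,3,4,5}  [accepting]
'a' @ 4: {5}  [accepting]
end set {5} — state 5 in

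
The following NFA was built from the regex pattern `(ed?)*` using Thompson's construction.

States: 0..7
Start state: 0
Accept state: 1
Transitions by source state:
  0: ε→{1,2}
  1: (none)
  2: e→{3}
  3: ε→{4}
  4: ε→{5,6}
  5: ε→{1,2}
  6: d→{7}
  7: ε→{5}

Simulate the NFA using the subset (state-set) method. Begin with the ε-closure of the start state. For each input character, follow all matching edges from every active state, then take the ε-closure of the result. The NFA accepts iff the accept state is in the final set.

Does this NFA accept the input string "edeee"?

Answer: ACCEPT

Steps:
initial (ε-close {0}): {0,1,2}
'e' @ 1: {1,2,3,4,5,6}  (accept∈set)
'd' @ 2: {1,2,5,7}  (accept∈set)
'e' @ 3: {1,2,3,4,5,6}  (accept∈set)
'e' @ 4: {1,2,3,4,5,6}  (accept∈set)
'e' @ 5: {1,2,3,4,5,6}  (accept∈set)
after full input: {1,2,3,4,5,6}  (accept=1 in)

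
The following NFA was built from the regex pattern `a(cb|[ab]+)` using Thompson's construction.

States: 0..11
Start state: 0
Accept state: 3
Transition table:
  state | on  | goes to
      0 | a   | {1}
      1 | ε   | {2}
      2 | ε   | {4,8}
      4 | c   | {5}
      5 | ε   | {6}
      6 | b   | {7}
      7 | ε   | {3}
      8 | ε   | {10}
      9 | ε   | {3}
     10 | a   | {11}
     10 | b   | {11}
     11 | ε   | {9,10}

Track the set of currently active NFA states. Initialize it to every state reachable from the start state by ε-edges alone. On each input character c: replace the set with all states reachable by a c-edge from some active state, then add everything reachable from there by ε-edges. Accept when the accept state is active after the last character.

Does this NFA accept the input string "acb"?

Answer: ACCEPT

Derivation:
S₀ = ε-closure({0}) = {0}
'a' @ 1: {1,2,4,8,10}
'c' @ 2: {5,6}
'b' @ 3: {3,7}  [accepting]
after full input: {3,7}  (accept=3 in)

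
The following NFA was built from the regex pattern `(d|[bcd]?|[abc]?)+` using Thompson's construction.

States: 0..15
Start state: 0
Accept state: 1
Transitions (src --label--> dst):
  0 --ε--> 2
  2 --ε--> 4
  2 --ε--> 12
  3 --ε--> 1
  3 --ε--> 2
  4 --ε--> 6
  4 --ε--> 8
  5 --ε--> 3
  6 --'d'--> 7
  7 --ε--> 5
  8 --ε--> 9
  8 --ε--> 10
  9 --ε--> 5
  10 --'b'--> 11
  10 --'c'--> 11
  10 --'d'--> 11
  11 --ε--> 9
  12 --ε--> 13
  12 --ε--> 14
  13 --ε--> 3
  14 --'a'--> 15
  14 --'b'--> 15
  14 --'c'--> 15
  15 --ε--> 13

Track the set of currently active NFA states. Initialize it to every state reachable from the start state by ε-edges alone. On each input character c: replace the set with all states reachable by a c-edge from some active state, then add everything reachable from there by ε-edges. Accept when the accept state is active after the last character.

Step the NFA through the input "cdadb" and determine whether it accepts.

start: ε-closure({0}) = {0,1,2,3,4,5,6,8,9,10,12,13,14}
'c' @ 1: {1,2,3,4,5,6,8,9,10,11,12,13,14,15}  [accepting]
'd' @ 2: {1,2,3,4,5,6,7,8,9,10,11,12,13,14}  [accepting]
'a' @ 3: {1,2,3,4,5,6,8,9,10,12,13,14,15}  [accepting]
'd' @ 4: {1,2,3,4,5,6,7,8,9,10,11,12,13,14}  [accepting]
'b' @ 5: {1,2,3,4,5,6,8,9,10,11,12,13,14,15}  [accepting]
after full input: {1,2,3,4,5,6,8,9,10,11,12,13,14,15}  (accept=1 in)

Answer: ACCEPT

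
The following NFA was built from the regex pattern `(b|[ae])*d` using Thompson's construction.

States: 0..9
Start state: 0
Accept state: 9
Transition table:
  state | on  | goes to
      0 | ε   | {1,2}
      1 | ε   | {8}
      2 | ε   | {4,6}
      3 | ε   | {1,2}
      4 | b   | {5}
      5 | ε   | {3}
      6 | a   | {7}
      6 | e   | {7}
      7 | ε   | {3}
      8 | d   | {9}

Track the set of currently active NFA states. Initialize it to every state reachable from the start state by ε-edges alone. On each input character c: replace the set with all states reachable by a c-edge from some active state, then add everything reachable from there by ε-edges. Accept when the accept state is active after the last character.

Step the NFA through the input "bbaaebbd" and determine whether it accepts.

start: ε-closure({0}) = {0,1,2,4,6,8}
'b' @ 1: {1,2,3,4,5,6,8}
'b' @ 2: {1,2,3,4,5,6,8}
'a' @ 3: {1,2,3,4,6,7,8}
'a' @ 4: {1,2,3,4,6,7,8}
'e' @ 5: {1,2,3,4,6,7,8}
'b' @ 6: {1,2,3,4,5,6,8}
'b' @ 7: {1,2,3,4,5,6,8}
'd' @ 8: {9}  ✓accept
end set {9} — state 9 in

Answer: ACCEPT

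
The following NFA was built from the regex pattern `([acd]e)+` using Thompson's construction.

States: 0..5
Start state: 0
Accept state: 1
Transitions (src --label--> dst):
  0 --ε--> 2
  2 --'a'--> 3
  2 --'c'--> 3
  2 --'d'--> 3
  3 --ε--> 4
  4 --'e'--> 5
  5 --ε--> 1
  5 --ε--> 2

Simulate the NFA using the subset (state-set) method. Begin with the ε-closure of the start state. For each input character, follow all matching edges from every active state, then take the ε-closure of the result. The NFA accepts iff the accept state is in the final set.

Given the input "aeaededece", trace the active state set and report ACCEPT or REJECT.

Answer: ACCEPT

Derivation:
S₀ = ε-closure({0}) = {0,2}
'a' @ 1: {3,4}
'e' @ 2: {1,2,5}  (accept∈set)
'a' @ 3: {3,4}
'e' @ 4: {1,2,5}  (accept∈set)
'd' @ 5: {3,4}
'e' @ 6: {1,2,5}  (accept∈set)
'd' @ 7: {3,4}
'e' @ 8: {1,2,5}  (accept∈set)
'c' @ 9: {3,4}
'e' @ 10: {1,2,5}  (accept∈set)
end set {1,2,5} — state 1 in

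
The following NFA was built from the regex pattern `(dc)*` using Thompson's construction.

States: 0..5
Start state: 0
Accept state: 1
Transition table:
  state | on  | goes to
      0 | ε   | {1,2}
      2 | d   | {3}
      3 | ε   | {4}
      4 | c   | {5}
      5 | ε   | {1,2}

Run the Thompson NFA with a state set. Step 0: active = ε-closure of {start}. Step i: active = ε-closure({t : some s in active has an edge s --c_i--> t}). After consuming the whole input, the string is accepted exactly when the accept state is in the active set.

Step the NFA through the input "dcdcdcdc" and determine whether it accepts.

Answer: ACCEPT

Steps:
initial (ε-close {0}): {0,1,2}
'd' @ 1: {3,4}
'c' @ 2: {1,2,5}  [accepting]
'd' @ 3: {3,4}
'c' @ 4: {1,2,5}  [accepting]
'd' @ 5: {3,4}
'c' @ 6: {1,2,5}  [accepting]
'd' @ 7: {3,4}
'c' @ 8: {1,2,5}  [accepting]
final: {1,2,5}; accept 1 in set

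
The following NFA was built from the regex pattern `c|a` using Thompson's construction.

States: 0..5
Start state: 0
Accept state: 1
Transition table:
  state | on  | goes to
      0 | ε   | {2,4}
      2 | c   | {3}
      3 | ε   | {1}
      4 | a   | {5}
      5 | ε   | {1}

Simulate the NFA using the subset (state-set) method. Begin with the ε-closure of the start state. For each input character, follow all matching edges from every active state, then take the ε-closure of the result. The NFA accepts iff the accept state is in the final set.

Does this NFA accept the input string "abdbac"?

initial (ε-close {0}): {0,2,4}
'a' @ 1: {1,5}  [accepting]
'b' @ 2: {}  — dead — no transitions
rest 'dbac' ignored (set empty)
after full input: {}  (accept=1 not in)

Answer: REJECT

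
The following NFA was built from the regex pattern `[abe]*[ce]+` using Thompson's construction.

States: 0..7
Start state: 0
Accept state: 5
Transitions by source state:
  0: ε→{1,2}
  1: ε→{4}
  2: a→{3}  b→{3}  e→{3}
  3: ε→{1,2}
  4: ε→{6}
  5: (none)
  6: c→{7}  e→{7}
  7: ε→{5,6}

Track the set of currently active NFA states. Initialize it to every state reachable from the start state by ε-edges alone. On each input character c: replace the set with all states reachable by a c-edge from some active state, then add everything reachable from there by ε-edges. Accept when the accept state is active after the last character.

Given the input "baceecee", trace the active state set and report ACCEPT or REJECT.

S₀ = ε-closure({0}) = {0,1,2,4,6}
'b' @ 1: {1,2,3,4,6}
'a' @ 2: {1,2,3,4,6}
'c' @ 3: {5,6,7}  (accept∈set)
'e' @ 4: {5,6,7}  (accept∈set)
'e' @ 5: {5,6,7}  (accept∈set)
'c' @ 6: {5,6,7}  (accept∈set)
'e' @ 7: {5,6,7}  (accept∈set)
'e' @ 8: {5,6,7}  (accept∈set)
final: {5,6,7}; accept 5 in set

Answer: ACCEPT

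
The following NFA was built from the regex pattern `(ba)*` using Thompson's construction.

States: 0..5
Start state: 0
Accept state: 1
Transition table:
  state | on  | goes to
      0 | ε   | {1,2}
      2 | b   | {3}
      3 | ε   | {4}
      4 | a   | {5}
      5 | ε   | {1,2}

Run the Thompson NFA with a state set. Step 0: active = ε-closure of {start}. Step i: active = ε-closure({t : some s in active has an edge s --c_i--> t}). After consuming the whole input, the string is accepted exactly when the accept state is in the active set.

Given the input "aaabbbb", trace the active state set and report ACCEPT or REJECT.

S₀ = ε-closure({0}) = {0,1,2}
'a' @ 1: {}  — state set empty
rest 'aabbbb' ignored (set empty)
final: {}; accept 1 not in set

Answer: REJECT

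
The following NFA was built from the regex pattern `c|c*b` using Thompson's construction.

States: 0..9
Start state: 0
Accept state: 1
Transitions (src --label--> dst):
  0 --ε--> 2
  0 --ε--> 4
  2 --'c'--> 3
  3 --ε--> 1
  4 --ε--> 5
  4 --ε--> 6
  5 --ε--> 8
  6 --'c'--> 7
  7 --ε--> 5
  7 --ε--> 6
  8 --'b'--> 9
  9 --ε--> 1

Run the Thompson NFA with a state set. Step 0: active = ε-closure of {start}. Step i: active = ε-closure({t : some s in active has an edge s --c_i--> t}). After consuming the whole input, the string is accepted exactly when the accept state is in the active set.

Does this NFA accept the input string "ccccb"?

Answer: ACCEPT

Trace:
start: ε-closure({0}) = {0,2,4,5,6,8}
'c' @ 1: {1,3,5,6,7,8}  (accept∈set)
'c' @ 2: {5,6,7,8}
'c' @ 3: {5,6,7,8}
'c' @ 4: {5,6,7,8}
'b' @ 5: {1,9}  (accept∈set)
after full input: {1,9}  (accept=1 in)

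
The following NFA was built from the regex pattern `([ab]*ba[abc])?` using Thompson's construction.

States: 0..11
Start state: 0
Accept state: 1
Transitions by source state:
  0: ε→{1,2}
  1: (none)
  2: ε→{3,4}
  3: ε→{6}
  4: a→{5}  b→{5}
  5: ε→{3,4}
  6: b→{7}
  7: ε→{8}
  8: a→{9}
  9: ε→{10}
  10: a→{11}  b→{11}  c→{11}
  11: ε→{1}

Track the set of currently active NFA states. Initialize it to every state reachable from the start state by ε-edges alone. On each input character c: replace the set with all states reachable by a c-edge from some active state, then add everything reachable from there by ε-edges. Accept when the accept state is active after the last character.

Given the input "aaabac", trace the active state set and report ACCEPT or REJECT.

Answer: ACCEPT

Steps:
start: ε-closure({0}) = {0,1,2,3,4,6}
'a' @ 1: {3,4,5,6}
'a' @ 2: {3,4,5,6}
'a' @ 3: {3,4,5,6}
'b' @ 4: {3,4,5,6,7,8}
'a' @ 5: {3,4,5,6,9,10}
'c' @ 6: {1,11}  (accept∈set)
end set {1,11} — state 1 in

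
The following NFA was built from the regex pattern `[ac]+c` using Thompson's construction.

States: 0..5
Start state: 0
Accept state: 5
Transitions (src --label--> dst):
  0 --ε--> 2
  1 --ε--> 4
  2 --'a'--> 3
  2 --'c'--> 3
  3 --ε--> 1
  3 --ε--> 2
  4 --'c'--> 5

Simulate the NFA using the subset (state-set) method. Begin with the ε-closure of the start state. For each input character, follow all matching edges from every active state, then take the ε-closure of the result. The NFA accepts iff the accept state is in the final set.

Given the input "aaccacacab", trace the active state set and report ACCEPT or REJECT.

initial (ε-close {0}): {0,2}
'a' @ 1: {1,2,3,4}
'a' @ 2: {1,2,3,4}
'c' @ 3: {1,2,3,4,5}  ✓accept
'c' @ 4: {1,2,3,4,5}  ✓accept
'a' @ 5: {1,2,3,4}
'c' @ 6: {1,2,3,4,5}  ✓accept
'a' @ 7: {1,2,3,4}
'c' @ 8: {1,2,3,4,5}  ✓accept
'a' @ 9: {1,2,3,4}
'b' @ 10: {}  — state set empty
final: {}; accept 5 not in set

Answer: REJECT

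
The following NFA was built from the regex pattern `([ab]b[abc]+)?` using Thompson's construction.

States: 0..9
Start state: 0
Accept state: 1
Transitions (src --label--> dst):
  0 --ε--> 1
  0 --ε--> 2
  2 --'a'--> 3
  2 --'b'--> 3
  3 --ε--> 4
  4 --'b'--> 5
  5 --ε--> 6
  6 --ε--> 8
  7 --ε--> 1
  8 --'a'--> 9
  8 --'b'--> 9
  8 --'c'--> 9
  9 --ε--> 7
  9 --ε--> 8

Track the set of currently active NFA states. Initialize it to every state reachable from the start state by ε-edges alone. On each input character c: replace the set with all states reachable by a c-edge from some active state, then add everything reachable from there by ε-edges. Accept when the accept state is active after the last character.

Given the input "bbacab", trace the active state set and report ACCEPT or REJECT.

Answer: ACCEPT

Steps:
start: ε-closure({0}) = {0,1,2}
'b' @ 1: {3,4}
'b' @ 2: {5,6,8}
'a' @ 3: {1,7,8,9}  (accept∈set)
'c' @ 4: {1,7,8,9}  (accept∈set)
'a' @ 5: {1,7,8,9}  (accept∈set)
'b' @ 6: {1,7,8,9}  (accept∈set)
end set {1,7,8,9} — state 1 in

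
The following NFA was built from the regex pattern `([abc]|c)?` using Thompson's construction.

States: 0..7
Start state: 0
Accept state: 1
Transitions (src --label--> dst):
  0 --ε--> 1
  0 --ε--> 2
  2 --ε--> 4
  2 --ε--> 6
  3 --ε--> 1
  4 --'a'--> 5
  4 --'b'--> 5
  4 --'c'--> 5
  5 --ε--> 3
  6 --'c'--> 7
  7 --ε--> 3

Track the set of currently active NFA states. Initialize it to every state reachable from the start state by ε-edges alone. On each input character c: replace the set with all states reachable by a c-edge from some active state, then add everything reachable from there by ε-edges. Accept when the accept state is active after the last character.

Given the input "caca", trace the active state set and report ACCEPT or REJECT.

Answer: REJECT

Steps:
S₀ = ε-closure({0}) = {0,1,2,4,6}
'c' @ 1: {1,3,5,7}  (accept∈set)
'a' @ 2: {}  — state set empty
rest 'ca' ignored (set empty)
final: {}; accept 1 not in set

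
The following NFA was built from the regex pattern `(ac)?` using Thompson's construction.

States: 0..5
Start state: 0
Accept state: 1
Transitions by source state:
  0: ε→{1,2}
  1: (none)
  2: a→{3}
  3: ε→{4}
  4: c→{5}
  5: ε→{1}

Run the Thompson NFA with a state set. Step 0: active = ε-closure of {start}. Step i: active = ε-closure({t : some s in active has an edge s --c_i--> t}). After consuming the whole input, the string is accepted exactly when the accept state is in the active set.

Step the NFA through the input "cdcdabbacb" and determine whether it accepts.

S₀ = ε-closure({0}) = {0,1,2}
'c' @ 1: {}  — no active states
rest 'dcdabbacb' ignored (set empty)
end set {} — state 1 not in

Answer: REJECT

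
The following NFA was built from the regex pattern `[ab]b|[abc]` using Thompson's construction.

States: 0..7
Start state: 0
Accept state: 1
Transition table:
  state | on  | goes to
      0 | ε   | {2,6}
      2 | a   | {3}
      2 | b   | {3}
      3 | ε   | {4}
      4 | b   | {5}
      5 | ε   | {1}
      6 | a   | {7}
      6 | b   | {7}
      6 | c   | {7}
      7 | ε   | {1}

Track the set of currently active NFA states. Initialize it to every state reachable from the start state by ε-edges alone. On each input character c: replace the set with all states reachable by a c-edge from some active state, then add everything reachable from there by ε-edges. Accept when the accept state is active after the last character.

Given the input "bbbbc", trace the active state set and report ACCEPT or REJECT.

S₀ = ε-closure({0}) = {0,2,6}
'b' @ 1: {1,3,4,7}  [accepting]
'b' @ 2: {1,5}  [accepting]
'b' @ 3: {}  — dead — no transitions
rest 'bc' ignored (set empty)
final: {}; accept 1 not in set

Answer: REJECT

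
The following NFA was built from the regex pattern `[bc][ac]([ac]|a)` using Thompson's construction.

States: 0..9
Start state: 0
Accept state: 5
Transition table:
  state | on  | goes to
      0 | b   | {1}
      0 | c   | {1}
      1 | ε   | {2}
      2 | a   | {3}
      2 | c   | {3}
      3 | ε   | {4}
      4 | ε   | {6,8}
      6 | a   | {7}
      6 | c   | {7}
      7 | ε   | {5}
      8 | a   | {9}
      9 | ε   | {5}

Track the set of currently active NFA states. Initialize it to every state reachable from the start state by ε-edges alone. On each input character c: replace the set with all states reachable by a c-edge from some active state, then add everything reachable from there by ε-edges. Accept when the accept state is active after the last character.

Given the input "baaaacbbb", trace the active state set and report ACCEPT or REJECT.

initial (ε-close {0}): {0}
'b' @ 1: {1,2}
'a' @ 2: {3,4,6,8}
'a' @ 3: {5,7,9}  ✓accept
'a' @ 4: {}  — state set empty
rest 'acbbb' ignored (set empty)
end set {} — state 5 not in

Answer: REJECT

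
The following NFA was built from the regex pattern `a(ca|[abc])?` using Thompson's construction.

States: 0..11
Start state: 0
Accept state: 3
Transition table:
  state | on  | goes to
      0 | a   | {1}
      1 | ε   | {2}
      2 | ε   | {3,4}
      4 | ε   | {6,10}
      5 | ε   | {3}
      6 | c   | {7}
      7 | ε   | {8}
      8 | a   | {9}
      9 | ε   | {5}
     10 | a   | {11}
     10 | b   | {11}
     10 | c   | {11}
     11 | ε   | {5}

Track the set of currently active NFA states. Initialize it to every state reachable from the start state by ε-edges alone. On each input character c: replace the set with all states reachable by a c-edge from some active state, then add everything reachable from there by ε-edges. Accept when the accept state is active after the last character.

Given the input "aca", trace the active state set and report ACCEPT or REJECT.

Answer: ACCEPT

Trace:
S₀ = ε-closure({0}) = {0}
'a' @ 1: {1,2,3,4,6,10}  ✓accept
'c' @ 2: {3,5,7,8,11}  ✓accept
'a' @ 3: {3,5,9}  ✓accept
final: {3,5,9}; accept 3 in set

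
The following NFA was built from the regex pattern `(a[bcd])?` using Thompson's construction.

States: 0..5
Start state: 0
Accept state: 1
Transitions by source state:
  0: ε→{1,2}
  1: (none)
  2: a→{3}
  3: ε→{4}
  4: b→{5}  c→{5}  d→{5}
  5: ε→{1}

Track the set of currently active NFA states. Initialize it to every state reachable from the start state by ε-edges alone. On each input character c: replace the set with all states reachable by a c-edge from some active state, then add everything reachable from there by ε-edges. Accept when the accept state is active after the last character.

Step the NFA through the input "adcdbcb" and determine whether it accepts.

Answer: REJECT

Derivation:
initial (ε-close {0}): {0,1,2}
'a' @ 1: {3,4}
'd' @ 2: {1,5}  (accept∈set)
'c' @ 3: {}  — state set empty
rest 'dbcb' ignored (set empty)
final: {}; accept 1 not in set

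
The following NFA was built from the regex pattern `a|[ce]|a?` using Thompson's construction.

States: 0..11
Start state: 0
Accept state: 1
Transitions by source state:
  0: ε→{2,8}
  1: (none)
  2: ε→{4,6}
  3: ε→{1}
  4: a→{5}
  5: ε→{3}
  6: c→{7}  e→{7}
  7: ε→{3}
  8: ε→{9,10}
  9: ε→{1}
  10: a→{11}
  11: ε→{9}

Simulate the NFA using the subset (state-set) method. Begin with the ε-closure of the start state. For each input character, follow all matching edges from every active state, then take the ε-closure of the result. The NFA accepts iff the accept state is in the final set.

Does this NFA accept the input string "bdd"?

S₀ = ε-closure({0}) = {0,1,2,4,6,8,9,10}
'b' @ 1: {}  — dead — no transitions
rest 'dd' ignored (set empty)
end set {} — state 1 not in

Answer: REJECT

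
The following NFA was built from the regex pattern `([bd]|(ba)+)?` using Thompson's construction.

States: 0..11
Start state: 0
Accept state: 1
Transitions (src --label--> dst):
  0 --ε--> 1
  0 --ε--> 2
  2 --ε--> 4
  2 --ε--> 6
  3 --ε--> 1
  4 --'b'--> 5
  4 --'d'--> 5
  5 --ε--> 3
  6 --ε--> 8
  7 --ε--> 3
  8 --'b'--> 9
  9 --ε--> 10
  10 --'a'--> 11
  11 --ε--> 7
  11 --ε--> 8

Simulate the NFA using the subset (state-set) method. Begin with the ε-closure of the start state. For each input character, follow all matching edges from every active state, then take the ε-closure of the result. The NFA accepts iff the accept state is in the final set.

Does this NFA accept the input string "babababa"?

Answer: ACCEPT

Trace:
initial (ε-close {0}): {0,1,2,4,6,8}
'b' @ 1: {1,3,5,9,10}  [accepting]
'a' @ 2: {1,3,7,8,11}  [accepting]
'b' @ 3: {9,10}
'a' @ 4: {1,3,7,8,11}  [accepting]
'b' @ 5: {9,10}
'a' @ 6: {1,3,7,8,11}  [accepting]
'b' @ 7: {9,10}
'a' @ 8: {1,3,7,8,11}  [accepting]
after full input: {1,3,7,8,11}  (accept=1 in)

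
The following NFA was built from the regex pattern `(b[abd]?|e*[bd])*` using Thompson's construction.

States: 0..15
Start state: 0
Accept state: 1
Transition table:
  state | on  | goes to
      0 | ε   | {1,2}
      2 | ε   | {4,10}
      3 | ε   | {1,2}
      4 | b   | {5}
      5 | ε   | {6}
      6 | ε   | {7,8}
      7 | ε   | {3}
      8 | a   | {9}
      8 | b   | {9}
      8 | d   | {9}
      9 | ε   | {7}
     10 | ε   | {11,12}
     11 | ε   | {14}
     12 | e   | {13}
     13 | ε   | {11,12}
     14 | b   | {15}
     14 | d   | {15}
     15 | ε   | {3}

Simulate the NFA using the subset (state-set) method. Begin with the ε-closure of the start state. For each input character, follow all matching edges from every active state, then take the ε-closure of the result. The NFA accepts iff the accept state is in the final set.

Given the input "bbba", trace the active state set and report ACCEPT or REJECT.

Answer: ACCEPT

Derivation:
initial (ε-close {0}): {0,1,2,4,10,11,12,14}
'b' @ 1: {1,2,3,4,5,6,7,8,10,11,12,14,15}  [accepting]
'b' @ 2: {1,2,3,4,5,6,7,8,9,10,11,12,14,15}  [accepting]
'b' @ 3: {1,2,3,4,5,6,7,8,9,10,11,12,14,15}  [accepting]
'a' @ 4: {1,2,3,4,7,9,10,11,12,14}  [accepting]
after full input: {1,2,3,4,7,9,10,11,12,14}  (accept=1 in)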